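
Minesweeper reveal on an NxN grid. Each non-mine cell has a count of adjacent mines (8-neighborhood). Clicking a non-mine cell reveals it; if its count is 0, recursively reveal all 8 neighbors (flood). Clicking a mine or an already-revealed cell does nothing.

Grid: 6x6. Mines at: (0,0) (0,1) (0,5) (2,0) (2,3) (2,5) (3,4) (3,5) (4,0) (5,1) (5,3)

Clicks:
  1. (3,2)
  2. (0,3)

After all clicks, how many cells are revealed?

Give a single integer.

Click 1 (3,2) count=1: revealed 1 new [(3,2)] -> total=1
Click 2 (0,3) count=0: revealed 6 new [(0,2) (0,3) (0,4) (1,2) (1,3) (1,4)] -> total=7

Answer: 7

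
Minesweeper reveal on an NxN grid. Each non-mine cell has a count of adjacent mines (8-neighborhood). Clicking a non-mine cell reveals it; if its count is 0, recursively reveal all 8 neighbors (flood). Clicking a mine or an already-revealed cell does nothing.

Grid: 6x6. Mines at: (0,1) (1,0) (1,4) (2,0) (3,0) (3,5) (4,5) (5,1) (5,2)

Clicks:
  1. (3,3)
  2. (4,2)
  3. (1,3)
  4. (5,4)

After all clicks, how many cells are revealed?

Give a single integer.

Answer: 16

Derivation:
Click 1 (3,3) count=0: revealed 15 new [(1,1) (1,2) (1,3) (2,1) (2,2) (2,3) (2,4) (3,1) (3,2) (3,3) (3,4) (4,1) (4,2) (4,3) (4,4)] -> total=15
Click 2 (4,2) count=2: revealed 0 new [(none)] -> total=15
Click 3 (1,3) count=1: revealed 0 new [(none)] -> total=15
Click 4 (5,4) count=1: revealed 1 new [(5,4)] -> total=16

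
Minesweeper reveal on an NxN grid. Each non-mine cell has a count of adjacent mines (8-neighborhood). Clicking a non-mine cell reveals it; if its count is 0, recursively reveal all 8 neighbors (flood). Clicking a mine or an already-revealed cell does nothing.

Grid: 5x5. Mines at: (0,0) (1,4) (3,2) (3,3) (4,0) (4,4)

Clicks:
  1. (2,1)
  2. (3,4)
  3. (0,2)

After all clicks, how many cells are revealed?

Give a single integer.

Click 1 (2,1) count=1: revealed 1 new [(2,1)] -> total=1
Click 2 (3,4) count=2: revealed 1 new [(3,4)] -> total=2
Click 3 (0,2) count=0: revealed 8 new [(0,1) (0,2) (0,3) (1,1) (1,2) (1,3) (2,2) (2,3)] -> total=10

Answer: 10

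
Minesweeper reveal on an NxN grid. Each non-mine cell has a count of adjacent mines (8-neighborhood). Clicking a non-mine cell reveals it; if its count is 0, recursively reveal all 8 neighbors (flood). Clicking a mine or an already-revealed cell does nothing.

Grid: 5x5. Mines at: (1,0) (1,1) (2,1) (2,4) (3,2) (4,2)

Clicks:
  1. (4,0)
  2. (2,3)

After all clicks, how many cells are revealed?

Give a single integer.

Answer: 5

Derivation:
Click 1 (4,0) count=0: revealed 4 new [(3,0) (3,1) (4,0) (4,1)] -> total=4
Click 2 (2,3) count=2: revealed 1 new [(2,3)] -> total=5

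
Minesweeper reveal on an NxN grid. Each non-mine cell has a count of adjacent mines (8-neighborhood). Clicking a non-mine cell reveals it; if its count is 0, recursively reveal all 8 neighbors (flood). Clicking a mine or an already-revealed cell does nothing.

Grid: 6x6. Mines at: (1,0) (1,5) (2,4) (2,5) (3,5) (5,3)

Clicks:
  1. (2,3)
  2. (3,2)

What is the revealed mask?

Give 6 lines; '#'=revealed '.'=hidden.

Click 1 (2,3) count=1: revealed 1 new [(2,3)] -> total=1
Click 2 (3,2) count=0: revealed 22 new [(0,1) (0,2) (0,3) (0,4) (1,1) (1,2) (1,3) (1,4) (2,0) (2,1) (2,2) (3,0) (3,1) (3,2) (3,3) (4,0) (4,1) (4,2) (4,3) (5,0) (5,1) (5,2)] -> total=23

Answer: .####.
.####.
####..
####..
####..
###...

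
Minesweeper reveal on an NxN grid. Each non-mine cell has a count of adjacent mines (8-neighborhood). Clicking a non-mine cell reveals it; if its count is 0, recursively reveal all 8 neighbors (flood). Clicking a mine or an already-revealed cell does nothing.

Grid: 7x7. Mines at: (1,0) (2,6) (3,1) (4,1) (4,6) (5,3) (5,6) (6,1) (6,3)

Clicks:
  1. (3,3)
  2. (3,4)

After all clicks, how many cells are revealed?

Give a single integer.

Click 1 (3,3) count=0: revealed 25 new [(0,1) (0,2) (0,3) (0,4) (0,5) (0,6) (1,1) (1,2) (1,3) (1,4) (1,5) (1,6) (2,1) (2,2) (2,3) (2,4) (2,5) (3,2) (3,3) (3,4) (3,5) (4,2) (4,3) (4,4) (4,5)] -> total=25
Click 2 (3,4) count=0: revealed 0 new [(none)] -> total=25

Answer: 25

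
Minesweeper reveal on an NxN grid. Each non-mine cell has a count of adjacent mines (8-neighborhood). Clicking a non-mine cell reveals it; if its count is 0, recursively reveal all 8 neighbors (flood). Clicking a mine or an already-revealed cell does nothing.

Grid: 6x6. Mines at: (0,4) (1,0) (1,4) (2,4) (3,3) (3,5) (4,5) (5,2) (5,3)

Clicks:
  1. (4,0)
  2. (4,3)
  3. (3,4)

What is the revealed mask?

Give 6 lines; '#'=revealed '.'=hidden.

Click 1 (4,0) count=0: revealed 11 new [(2,0) (2,1) (2,2) (3,0) (3,1) (3,2) (4,0) (4,1) (4,2) (5,0) (5,1)] -> total=11
Click 2 (4,3) count=3: revealed 1 new [(4,3)] -> total=12
Click 3 (3,4) count=4: revealed 1 new [(3,4)] -> total=13

Answer: ......
......
###...
###.#.
####..
##....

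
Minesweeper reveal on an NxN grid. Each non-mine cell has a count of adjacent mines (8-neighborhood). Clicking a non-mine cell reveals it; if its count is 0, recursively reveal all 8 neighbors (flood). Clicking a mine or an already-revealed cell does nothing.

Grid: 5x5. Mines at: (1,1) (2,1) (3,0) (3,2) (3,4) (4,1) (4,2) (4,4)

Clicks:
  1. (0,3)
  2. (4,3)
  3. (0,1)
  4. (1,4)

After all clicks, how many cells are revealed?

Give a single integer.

Answer: 11

Derivation:
Click 1 (0,3) count=0: revealed 9 new [(0,2) (0,3) (0,4) (1,2) (1,3) (1,4) (2,2) (2,3) (2,4)] -> total=9
Click 2 (4,3) count=4: revealed 1 new [(4,3)] -> total=10
Click 3 (0,1) count=1: revealed 1 new [(0,1)] -> total=11
Click 4 (1,4) count=0: revealed 0 new [(none)] -> total=11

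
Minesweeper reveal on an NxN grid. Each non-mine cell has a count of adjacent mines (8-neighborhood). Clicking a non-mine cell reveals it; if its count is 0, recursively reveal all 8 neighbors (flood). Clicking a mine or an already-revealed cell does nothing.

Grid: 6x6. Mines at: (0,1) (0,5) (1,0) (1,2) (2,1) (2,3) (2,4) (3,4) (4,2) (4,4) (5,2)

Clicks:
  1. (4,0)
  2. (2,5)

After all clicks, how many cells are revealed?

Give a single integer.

Answer: 7

Derivation:
Click 1 (4,0) count=0: revealed 6 new [(3,0) (3,1) (4,0) (4,1) (5,0) (5,1)] -> total=6
Click 2 (2,5) count=2: revealed 1 new [(2,5)] -> total=7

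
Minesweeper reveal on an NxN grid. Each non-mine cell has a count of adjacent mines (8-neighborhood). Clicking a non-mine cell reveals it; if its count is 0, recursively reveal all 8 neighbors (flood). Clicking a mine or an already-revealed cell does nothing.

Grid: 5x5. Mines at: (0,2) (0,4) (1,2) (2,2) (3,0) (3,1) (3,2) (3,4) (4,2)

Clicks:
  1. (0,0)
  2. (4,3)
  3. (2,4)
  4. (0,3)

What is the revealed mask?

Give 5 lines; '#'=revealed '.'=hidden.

Answer: ##.#.
##...
##..#
.....
...#.

Derivation:
Click 1 (0,0) count=0: revealed 6 new [(0,0) (0,1) (1,0) (1,1) (2,0) (2,1)] -> total=6
Click 2 (4,3) count=3: revealed 1 new [(4,3)] -> total=7
Click 3 (2,4) count=1: revealed 1 new [(2,4)] -> total=8
Click 4 (0,3) count=3: revealed 1 new [(0,3)] -> total=9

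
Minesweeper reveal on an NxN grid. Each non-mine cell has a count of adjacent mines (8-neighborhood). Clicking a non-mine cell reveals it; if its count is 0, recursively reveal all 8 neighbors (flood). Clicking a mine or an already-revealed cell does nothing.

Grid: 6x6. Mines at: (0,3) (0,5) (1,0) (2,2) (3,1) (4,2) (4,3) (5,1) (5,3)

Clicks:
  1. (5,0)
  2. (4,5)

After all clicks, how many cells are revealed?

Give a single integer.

Answer: 14

Derivation:
Click 1 (5,0) count=1: revealed 1 new [(5,0)] -> total=1
Click 2 (4,5) count=0: revealed 13 new [(1,3) (1,4) (1,5) (2,3) (2,4) (2,5) (3,3) (3,4) (3,5) (4,4) (4,5) (5,4) (5,5)] -> total=14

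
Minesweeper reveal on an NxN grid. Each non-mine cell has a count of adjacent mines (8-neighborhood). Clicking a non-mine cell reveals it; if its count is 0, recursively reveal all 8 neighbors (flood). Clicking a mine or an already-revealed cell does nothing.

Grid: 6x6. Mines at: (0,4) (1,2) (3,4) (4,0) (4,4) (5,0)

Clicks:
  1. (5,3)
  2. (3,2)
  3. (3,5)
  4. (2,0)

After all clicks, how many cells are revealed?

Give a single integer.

Click 1 (5,3) count=1: revealed 1 new [(5,3)] -> total=1
Click 2 (3,2) count=0: revealed 11 new [(2,1) (2,2) (2,3) (3,1) (3,2) (3,3) (4,1) (4,2) (4,3) (5,1) (5,2)] -> total=12
Click 3 (3,5) count=2: revealed 1 new [(3,5)] -> total=13
Click 4 (2,0) count=0: revealed 6 new [(0,0) (0,1) (1,0) (1,1) (2,0) (3,0)] -> total=19

Answer: 19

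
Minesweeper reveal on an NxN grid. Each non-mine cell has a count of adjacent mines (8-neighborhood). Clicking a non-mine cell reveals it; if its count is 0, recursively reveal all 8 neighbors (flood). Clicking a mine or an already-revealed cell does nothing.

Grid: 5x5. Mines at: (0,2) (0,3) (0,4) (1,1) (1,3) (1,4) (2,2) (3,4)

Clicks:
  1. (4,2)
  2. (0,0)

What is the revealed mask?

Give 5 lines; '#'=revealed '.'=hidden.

Answer: #....
.....
##...
####.
####.

Derivation:
Click 1 (4,2) count=0: revealed 10 new [(2,0) (2,1) (3,0) (3,1) (3,2) (3,3) (4,0) (4,1) (4,2) (4,3)] -> total=10
Click 2 (0,0) count=1: revealed 1 new [(0,0)] -> total=11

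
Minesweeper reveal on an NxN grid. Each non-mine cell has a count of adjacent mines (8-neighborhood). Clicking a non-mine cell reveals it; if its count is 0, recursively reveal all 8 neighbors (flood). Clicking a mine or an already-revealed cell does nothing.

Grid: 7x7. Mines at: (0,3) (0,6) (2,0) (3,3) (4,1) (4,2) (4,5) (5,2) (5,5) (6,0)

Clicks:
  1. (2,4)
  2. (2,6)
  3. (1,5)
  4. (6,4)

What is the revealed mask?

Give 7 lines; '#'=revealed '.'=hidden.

Click 1 (2,4) count=1: revealed 1 new [(2,4)] -> total=1
Click 2 (2,6) count=0: revealed 8 new [(1,4) (1,5) (1,6) (2,5) (2,6) (3,4) (3,5) (3,6)] -> total=9
Click 3 (1,5) count=1: revealed 0 new [(none)] -> total=9
Click 4 (6,4) count=1: revealed 1 new [(6,4)] -> total=10

Answer: .......
....###
....###
....###
.......
.......
....#..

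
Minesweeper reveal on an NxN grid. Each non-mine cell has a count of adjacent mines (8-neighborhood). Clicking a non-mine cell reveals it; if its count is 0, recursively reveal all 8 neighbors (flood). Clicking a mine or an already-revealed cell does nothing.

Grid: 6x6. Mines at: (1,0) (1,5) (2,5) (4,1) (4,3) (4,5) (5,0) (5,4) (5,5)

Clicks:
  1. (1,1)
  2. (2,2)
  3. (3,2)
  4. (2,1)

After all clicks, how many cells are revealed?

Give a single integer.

Click 1 (1,1) count=1: revealed 1 new [(1,1)] -> total=1
Click 2 (2,2) count=0: revealed 15 new [(0,1) (0,2) (0,3) (0,4) (1,2) (1,3) (1,4) (2,1) (2,2) (2,3) (2,4) (3,1) (3,2) (3,3) (3,4)] -> total=16
Click 3 (3,2) count=2: revealed 0 new [(none)] -> total=16
Click 4 (2,1) count=1: revealed 0 new [(none)] -> total=16

Answer: 16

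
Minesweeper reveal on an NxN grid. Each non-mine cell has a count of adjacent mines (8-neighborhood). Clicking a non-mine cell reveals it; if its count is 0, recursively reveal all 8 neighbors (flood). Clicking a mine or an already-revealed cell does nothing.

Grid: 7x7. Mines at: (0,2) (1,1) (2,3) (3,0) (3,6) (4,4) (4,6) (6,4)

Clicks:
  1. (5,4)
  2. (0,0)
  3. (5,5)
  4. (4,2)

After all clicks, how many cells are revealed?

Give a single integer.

Click 1 (5,4) count=2: revealed 1 new [(5,4)] -> total=1
Click 2 (0,0) count=1: revealed 1 new [(0,0)] -> total=2
Click 3 (5,5) count=3: revealed 1 new [(5,5)] -> total=3
Click 4 (4,2) count=0: revealed 15 new [(3,1) (3,2) (3,3) (4,0) (4,1) (4,2) (4,3) (5,0) (5,1) (5,2) (5,3) (6,0) (6,1) (6,2) (6,3)] -> total=18

Answer: 18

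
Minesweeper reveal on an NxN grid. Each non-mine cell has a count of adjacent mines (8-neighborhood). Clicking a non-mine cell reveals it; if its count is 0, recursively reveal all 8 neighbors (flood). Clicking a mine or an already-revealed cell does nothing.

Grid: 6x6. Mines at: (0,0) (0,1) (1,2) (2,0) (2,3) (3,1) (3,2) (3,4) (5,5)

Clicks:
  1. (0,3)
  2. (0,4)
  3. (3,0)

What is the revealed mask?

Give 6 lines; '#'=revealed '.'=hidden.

Click 1 (0,3) count=1: revealed 1 new [(0,3)] -> total=1
Click 2 (0,4) count=0: revealed 7 new [(0,4) (0,5) (1,3) (1,4) (1,5) (2,4) (2,5)] -> total=8
Click 3 (3,0) count=2: revealed 1 new [(3,0)] -> total=9

Answer: ...###
...###
....##
#.....
......
......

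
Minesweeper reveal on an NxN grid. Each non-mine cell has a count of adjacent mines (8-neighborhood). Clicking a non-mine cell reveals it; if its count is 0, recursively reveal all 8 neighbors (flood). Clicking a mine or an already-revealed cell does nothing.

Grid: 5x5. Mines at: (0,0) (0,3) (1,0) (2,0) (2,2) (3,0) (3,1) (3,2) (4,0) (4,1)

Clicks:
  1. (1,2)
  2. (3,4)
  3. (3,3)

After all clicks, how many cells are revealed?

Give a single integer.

Click 1 (1,2) count=2: revealed 1 new [(1,2)] -> total=1
Click 2 (3,4) count=0: revealed 8 new [(1,3) (1,4) (2,3) (2,4) (3,3) (3,4) (4,3) (4,4)] -> total=9
Click 3 (3,3) count=2: revealed 0 new [(none)] -> total=9

Answer: 9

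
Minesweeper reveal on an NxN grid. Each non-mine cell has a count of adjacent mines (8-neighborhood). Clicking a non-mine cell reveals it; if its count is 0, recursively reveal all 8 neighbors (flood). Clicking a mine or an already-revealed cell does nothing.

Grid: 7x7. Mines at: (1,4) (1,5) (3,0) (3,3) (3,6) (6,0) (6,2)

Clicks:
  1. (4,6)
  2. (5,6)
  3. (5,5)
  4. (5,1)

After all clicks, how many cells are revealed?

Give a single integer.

Answer: 13

Derivation:
Click 1 (4,6) count=1: revealed 1 new [(4,6)] -> total=1
Click 2 (5,6) count=0: revealed 11 new [(4,3) (4,4) (4,5) (5,3) (5,4) (5,5) (5,6) (6,3) (6,4) (6,5) (6,6)] -> total=12
Click 3 (5,5) count=0: revealed 0 new [(none)] -> total=12
Click 4 (5,1) count=2: revealed 1 new [(5,1)] -> total=13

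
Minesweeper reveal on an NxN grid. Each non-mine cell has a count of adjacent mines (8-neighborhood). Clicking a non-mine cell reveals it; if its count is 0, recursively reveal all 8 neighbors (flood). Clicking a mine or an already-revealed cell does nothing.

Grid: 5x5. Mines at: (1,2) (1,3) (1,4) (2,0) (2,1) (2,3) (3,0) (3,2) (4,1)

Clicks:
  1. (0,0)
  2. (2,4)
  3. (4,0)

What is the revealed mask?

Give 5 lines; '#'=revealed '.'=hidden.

Answer: ##...
##...
....#
.....
#....

Derivation:
Click 1 (0,0) count=0: revealed 4 new [(0,0) (0,1) (1,0) (1,1)] -> total=4
Click 2 (2,4) count=3: revealed 1 new [(2,4)] -> total=5
Click 3 (4,0) count=2: revealed 1 new [(4,0)] -> total=6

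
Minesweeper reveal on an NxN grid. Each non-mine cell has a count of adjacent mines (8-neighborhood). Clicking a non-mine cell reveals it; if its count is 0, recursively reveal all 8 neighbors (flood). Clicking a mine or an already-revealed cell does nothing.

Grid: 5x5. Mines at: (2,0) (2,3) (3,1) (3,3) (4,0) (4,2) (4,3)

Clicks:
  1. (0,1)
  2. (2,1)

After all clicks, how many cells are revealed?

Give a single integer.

Answer: 11

Derivation:
Click 1 (0,1) count=0: revealed 10 new [(0,0) (0,1) (0,2) (0,3) (0,4) (1,0) (1,1) (1,2) (1,3) (1,4)] -> total=10
Click 2 (2,1) count=2: revealed 1 new [(2,1)] -> total=11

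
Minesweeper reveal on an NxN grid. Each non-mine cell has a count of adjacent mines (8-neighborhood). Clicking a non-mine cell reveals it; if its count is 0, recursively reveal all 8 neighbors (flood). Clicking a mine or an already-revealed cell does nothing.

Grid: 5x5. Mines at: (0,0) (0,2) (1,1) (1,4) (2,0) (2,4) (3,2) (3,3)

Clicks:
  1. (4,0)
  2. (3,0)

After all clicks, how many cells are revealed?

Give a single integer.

Click 1 (4,0) count=0: revealed 4 new [(3,0) (3,1) (4,0) (4,1)] -> total=4
Click 2 (3,0) count=1: revealed 0 new [(none)] -> total=4

Answer: 4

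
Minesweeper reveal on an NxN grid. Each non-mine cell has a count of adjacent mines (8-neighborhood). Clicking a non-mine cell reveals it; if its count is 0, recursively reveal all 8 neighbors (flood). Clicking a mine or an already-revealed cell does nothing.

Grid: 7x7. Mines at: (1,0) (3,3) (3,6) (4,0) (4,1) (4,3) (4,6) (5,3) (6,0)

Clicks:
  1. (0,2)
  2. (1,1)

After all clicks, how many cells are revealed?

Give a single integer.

Answer: 18

Derivation:
Click 1 (0,2) count=0: revealed 18 new [(0,1) (0,2) (0,3) (0,4) (0,5) (0,6) (1,1) (1,2) (1,3) (1,4) (1,5) (1,6) (2,1) (2,2) (2,3) (2,4) (2,5) (2,6)] -> total=18
Click 2 (1,1) count=1: revealed 0 new [(none)] -> total=18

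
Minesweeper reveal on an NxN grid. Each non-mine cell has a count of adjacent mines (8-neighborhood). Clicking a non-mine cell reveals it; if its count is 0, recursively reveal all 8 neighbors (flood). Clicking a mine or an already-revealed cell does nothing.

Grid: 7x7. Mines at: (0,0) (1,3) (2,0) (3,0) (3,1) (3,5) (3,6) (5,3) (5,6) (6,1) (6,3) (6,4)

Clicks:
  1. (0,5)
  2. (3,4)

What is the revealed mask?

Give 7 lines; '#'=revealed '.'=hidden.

Answer: ....###
....###
....###
....#..
.......
.......
.......

Derivation:
Click 1 (0,5) count=0: revealed 9 new [(0,4) (0,5) (0,6) (1,4) (1,5) (1,6) (2,4) (2,5) (2,6)] -> total=9
Click 2 (3,4) count=1: revealed 1 new [(3,4)] -> total=10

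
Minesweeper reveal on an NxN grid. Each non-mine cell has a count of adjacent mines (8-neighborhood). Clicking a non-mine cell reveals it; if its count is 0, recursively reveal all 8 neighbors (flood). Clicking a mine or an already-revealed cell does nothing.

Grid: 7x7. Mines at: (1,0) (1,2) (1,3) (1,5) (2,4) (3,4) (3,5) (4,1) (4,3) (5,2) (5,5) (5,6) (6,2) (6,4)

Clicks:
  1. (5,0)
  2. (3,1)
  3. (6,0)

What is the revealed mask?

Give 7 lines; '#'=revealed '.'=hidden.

Click 1 (5,0) count=1: revealed 1 new [(5,0)] -> total=1
Click 2 (3,1) count=1: revealed 1 new [(3,1)] -> total=2
Click 3 (6,0) count=0: revealed 3 new [(5,1) (6,0) (6,1)] -> total=5

Answer: .......
.......
.......
.#.....
.......
##.....
##.....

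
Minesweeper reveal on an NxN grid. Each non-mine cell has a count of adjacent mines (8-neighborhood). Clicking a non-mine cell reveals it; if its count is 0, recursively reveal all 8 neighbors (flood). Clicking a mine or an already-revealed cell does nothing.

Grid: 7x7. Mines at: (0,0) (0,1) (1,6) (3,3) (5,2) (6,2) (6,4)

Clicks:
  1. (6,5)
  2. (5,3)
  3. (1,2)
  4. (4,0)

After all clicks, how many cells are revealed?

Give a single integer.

Click 1 (6,5) count=1: revealed 1 new [(6,5)] -> total=1
Click 2 (5,3) count=3: revealed 1 new [(5,3)] -> total=2
Click 3 (1,2) count=1: revealed 1 new [(1,2)] -> total=3
Click 4 (4,0) count=0: revealed 15 new [(1,0) (1,1) (2,0) (2,1) (2,2) (3,0) (3,1) (3,2) (4,0) (4,1) (4,2) (5,0) (5,1) (6,0) (6,1)] -> total=18

Answer: 18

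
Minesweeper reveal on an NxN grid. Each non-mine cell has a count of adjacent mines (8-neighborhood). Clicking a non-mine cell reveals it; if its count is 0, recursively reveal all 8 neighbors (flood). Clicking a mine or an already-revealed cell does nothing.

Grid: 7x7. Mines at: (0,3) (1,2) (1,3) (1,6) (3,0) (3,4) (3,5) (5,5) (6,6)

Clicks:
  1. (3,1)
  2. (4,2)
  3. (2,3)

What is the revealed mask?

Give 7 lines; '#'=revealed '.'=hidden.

Answer: .......
.......
.###...
.###...
#####..
#####..
#####..

Derivation:
Click 1 (3,1) count=1: revealed 1 new [(3,1)] -> total=1
Click 2 (4,2) count=0: revealed 20 new [(2,1) (2,2) (2,3) (3,2) (3,3) (4,0) (4,1) (4,2) (4,3) (4,4) (5,0) (5,1) (5,2) (5,3) (5,4) (6,0) (6,1) (6,2) (6,3) (6,4)] -> total=21
Click 3 (2,3) count=3: revealed 0 new [(none)] -> total=21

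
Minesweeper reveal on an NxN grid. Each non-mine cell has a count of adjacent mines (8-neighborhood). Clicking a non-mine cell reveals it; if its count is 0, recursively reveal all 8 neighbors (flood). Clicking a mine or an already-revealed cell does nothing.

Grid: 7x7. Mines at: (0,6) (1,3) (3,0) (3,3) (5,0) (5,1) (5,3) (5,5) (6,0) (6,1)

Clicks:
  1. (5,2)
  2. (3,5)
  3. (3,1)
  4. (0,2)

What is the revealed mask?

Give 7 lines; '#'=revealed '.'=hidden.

Answer: ..#....
....###
....###
.#..###
....###
..#....
.......

Derivation:
Click 1 (5,2) count=3: revealed 1 new [(5,2)] -> total=1
Click 2 (3,5) count=0: revealed 12 new [(1,4) (1,5) (1,6) (2,4) (2,5) (2,6) (3,4) (3,5) (3,6) (4,4) (4,5) (4,6)] -> total=13
Click 3 (3,1) count=1: revealed 1 new [(3,1)] -> total=14
Click 4 (0,2) count=1: revealed 1 new [(0,2)] -> total=15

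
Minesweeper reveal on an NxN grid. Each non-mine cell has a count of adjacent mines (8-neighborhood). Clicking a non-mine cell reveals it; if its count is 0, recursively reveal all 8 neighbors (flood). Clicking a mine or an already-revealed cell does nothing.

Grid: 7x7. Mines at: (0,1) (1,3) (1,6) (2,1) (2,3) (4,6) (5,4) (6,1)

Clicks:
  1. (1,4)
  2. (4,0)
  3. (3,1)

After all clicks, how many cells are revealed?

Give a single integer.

Click 1 (1,4) count=2: revealed 1 new [(1,4)] -> total=1
Click 2 (4,0) count=0: revealed 12 new [(3,0) (3,1) (3,2) (3,3) (4,0) (4,1) (4,2) (4,3) (5,0) (5,1) (5,2) (5,3)] -> total=13
Click 3 (3,1) count=1: revealed 0 new [(none)] -> total=13

Answer: 13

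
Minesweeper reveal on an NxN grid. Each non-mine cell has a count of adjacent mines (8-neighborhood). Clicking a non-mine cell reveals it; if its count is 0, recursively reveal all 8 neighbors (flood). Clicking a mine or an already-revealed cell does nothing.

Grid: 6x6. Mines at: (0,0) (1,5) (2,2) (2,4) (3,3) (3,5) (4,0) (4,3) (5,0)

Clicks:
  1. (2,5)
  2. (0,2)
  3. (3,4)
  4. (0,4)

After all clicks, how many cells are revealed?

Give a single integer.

Answer: 10

Derivation:
Click 1 (2,5) count=3: revealed 1 new [(2,5)] -> total=1
Click 2 (0,2) count=0: revealed 8 new [(0,1) (0,2) (0,3) (0,4) (1,1) (1,2) (1,3) (1,4)] -> total=9
Click 3 (3,4) count=4: revealed 1 new [(3,4)] -> total=10
Click 4 (0,4) count=1: revealed 0 new [(none)] -> total=10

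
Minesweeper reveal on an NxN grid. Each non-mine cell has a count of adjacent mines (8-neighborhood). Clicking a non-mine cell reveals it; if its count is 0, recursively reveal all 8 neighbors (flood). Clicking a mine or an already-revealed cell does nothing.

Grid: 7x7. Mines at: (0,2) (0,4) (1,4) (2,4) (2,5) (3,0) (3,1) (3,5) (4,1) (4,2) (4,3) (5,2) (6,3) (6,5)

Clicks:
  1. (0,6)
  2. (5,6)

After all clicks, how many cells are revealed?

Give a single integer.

Answer: 5

Derivation:
Click 1 (0,6) count=0: revealed 4 new [(0,5) (0,6) (1,5) (1,6)] -> total=4
Click 2 (5,6) count=1: revealed 1 new [(5,6)] -> total=5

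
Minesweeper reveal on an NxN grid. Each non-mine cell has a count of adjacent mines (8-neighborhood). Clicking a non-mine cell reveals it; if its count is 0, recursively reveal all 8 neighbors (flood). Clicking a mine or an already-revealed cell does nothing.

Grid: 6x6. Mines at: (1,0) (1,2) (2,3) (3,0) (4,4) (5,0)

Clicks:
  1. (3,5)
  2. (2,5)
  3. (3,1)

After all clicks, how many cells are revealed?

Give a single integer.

Click 1 (3,5) count=1: revealed 1 new [(3,5)] -> total=1
Click 2 (2,5) count=0: revealed 9 new [(0,3) (0,4) (0,5) (1,3) (1,4) (1,5) (2,4) (2,5) (3,4)] -> total=10
Click 3 (3,1) count=1: revealed 1 new [(3,1)] -> total=11

Answer: 11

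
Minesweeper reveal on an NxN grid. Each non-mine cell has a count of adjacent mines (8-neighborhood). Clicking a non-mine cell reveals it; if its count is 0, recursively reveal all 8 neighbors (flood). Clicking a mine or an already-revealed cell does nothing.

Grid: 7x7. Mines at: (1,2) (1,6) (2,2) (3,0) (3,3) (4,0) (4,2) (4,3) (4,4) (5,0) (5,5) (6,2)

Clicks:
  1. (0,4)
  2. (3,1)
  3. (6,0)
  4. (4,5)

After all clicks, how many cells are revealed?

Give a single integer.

Answer: 12

Derivation:
Click 1 (0,4) count=0: revealed 9 new [(0,3) (0,4) (0,5) (1,3) (1,4) (1,5) (2,3) (2,4) (2,5)] -> total=9
Click 2 (3,1) count=4: revealed 1 new [(3,1)] -> total=10
Click 3 (6,0) count=1: revealed 1 new [(6,0)] -> total=11
Click 4 (4,5) count=2: revealed 1 new [(4,5)] -> total=12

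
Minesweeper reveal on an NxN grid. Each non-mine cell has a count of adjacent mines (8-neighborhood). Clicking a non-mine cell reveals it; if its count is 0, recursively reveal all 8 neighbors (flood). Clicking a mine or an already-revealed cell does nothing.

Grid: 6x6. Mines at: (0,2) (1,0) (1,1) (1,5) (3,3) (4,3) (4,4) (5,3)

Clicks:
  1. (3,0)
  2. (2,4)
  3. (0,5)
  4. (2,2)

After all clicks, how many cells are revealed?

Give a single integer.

Answer: 14

Derivation:
Click 1 (3,0) count=0: revealed 12 new [(2,0) (2,1) (2,2) (3,0) (3,1) (3,2) (4,0) (4,1) (4,2) (5,0) (5,1) (5,2)] -> total=12
Click 2 (2,4) count=2: revealed 1 new [(2,4)] -> total=13
Click 3 (0,5) count=1: revealed 1 new [(0,5)] -> total=14
Click 4 (2,2) count=2: revealed 0 new [(none)] -> total=14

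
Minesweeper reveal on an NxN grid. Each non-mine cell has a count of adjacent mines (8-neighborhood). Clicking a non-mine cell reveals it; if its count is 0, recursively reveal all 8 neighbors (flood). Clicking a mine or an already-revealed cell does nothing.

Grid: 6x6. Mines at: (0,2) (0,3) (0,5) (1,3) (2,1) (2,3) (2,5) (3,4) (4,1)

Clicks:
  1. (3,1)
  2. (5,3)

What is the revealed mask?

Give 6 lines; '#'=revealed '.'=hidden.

Answer: ......
......
......
.#....
..####
..####

Derivation:
Click 1 (3,1) count=2: revealed 1 new [(3,1)] -> total=1
Click 2 (5,3) count=0: revealed 8 new [(4,2) (4,3) (4,4) (4,5) (5,2) (5,3) (5,4) (5,5)] -> total=9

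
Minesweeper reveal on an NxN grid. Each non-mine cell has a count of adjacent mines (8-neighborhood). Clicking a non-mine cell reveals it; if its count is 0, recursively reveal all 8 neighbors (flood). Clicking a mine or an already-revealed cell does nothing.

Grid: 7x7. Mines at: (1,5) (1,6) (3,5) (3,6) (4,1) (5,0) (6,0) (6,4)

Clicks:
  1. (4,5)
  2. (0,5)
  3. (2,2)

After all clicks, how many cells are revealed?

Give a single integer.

Click 1 (4,5) count=2: revealed 1 new [(4,5)] -> total=1
Click 2 (0,5) count=2: revealed 1 new [(0,5)] -> total=2
Click 3 (2,2) count=0: revealed 26 new [(0,0) (0,1) (0,2) (0,3) (0,4) (1,0) (1,1) (1,2) (1,3) (1,4) (2,0) (2,1) (2,2) (2,3) (2,4) (3,0) (3,1) (3,2) (3,3) (3,4) (4,2) (4,3) (4,4) (5,2) (5,3) (5,4)] -> total=28

Answer: 28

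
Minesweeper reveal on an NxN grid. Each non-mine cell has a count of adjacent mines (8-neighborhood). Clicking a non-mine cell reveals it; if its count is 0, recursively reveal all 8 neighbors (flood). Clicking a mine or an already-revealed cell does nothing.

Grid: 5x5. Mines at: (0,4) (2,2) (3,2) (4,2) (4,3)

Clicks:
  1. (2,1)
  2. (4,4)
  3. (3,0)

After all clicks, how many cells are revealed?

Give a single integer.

Click 1 (2,1) count=2: revealed 1 new [(2,1)] -> total=1
Click 2 (4,4) count=1: revealed 1 new [(4,4)] -> total=2
Click 3 (3,0) count=0: revealed 13 new [(0,0) (0,1) (0,2) (0,3) (1,0) (1,1) (1,2) (1,3) (2,0) (3,0) (3,1) (4,0) (4,1)] -> total=15

Answer: 15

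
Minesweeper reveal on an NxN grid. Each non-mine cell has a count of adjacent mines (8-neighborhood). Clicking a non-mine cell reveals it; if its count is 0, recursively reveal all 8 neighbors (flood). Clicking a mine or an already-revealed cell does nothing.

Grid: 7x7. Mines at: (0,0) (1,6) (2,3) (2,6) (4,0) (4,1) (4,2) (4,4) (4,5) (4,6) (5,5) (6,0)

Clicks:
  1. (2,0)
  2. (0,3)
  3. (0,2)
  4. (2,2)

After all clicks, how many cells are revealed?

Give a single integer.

Click 1 (2,0) count=0: revealed 9 new [(1,0) (1,1) (1,2) (2,0) (2,1) (2,2) (3,0) (3,1) (3,2)] -> total=9
Click 2 (0,3) count=0: revealed 8 new [(0,1) (0,2) (0,3) (0,4) (0,5) (1,3) (1,4) (1,5)] -> total=17
Click 3 (0,2) count=0: revealed 0 new [(none)] -> total=17
Click 4 (2,2) count=1: revealed 0 new [(none)] -> total=17

Answer: 17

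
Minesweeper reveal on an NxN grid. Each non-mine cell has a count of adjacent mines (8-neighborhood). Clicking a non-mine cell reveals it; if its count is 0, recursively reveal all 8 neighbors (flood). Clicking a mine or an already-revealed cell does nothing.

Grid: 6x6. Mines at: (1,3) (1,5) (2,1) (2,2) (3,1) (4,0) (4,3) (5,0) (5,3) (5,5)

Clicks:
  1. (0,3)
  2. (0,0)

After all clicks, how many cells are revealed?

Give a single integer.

Click 1 (0,3) count=1: revealed 1 new [(0,3)] -> total=1
Click 2 (0,0) count=0: revealed 6 new [(0,0) (0,1) (0,2) (1,0) (1,1) (1,2)] -> total=7

Answer: 7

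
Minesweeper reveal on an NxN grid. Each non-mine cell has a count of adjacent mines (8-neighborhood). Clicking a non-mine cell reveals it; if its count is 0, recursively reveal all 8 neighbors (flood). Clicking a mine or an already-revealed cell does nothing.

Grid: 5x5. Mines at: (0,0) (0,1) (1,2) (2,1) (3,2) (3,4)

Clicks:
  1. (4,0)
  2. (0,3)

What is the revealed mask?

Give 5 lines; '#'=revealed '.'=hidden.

Answer: ...#.
.....
.....
##...
##...

Derivation:
Click 1 (4,0) count=0: revealed 4 new [(3,0) (3,1) (4,0) (4,1)] -> total=4
Click 2 (0,3) count=1: revealed 1 new [(0,3)] -> total=5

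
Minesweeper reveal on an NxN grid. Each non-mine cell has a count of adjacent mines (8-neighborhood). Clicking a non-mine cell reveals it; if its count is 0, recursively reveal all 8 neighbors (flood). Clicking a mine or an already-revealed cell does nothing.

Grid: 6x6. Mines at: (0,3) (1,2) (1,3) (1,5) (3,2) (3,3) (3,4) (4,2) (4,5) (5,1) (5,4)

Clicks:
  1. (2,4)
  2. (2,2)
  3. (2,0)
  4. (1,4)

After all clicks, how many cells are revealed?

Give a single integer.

Click 1 (2,4) count=4: revealed 1 new [(2,4)] -> total=1
Click 2 (2,2) count=4: revealed 1 new [(2,2)] -> total=2
Click 3 (2,0) count=0: revealed 10 new [(0,0) (0,1) (1,0) (1,1) (2,0) (2,1) (3,0) (3,1) (4,0) (4,1)] -> total=12
Click 4 (1,4) count=3: revealed 1 new [(1,4)] -> total=13

Answer: 13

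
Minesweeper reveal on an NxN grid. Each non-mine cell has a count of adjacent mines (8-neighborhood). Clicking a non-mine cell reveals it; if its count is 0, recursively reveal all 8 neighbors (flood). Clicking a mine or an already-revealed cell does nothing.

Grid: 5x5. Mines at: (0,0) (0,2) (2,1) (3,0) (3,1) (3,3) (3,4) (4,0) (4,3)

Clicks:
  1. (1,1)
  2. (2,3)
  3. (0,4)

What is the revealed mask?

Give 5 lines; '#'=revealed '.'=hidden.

Click 1 (1,1) count=3: revealed 1 new [(1,1)] -> total=1
Click 2 (2,3) count=2: revealed 1 new [(2,3)] -> total=2
Click 3 (0,4) count=0: revealed 5 new [(0,3) (0,4) (1,3) (1,4) (2,4)] -> total=7

Answer: ...##
.#.##
...##
.....
.....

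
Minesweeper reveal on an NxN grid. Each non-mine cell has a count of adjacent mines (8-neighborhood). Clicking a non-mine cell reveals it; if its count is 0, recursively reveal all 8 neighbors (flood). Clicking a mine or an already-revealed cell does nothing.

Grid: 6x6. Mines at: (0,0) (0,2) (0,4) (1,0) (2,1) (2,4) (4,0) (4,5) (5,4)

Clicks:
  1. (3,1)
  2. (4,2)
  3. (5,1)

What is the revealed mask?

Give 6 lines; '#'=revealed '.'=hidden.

Answer: ......
......
......
.###..
.###..
.###..

Derivation:
Click 1 (3,1) count=2: revealed 1 new [(3,1)] -> total=1
Click 2 (4,2) count=0: revealed 8 new [(3,2) (3,3) (4,1) (4,2) (4,3) (5,1) (5,2) (5,3)] -> total=9
Click 3 (5,1) count=1: revealed 0 new [(none)] -> total=9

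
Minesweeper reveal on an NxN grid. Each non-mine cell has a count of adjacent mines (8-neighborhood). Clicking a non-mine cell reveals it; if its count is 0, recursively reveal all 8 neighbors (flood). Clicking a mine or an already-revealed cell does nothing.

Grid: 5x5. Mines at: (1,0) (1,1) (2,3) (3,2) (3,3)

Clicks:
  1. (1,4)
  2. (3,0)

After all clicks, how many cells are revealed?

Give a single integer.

Answer: 7

Derivation:
Click 1 (1,4) count=1: revealed 1 new [(1,4)] -> total=1
Click 2 (3,0) count=0: revealed 6 new [(2,0) (2,1) (3,0) (3,1) (4,0) (4,1)] -> total=7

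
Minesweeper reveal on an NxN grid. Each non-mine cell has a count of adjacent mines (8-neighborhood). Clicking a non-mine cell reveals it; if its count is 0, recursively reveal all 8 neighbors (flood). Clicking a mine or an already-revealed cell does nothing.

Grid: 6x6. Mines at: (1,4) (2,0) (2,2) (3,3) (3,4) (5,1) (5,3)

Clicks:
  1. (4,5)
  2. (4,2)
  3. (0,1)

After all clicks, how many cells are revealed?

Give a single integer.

Click 1 (4,5) count=1: revealed 1 new [(4,5)] -> total=1
Click 2 (4,2) count=3: revealed 1 new [(4,2)] -> total=2
Click 3 (0,1) count=0: revealed 8 new [(0,0) (0,1) (0,2) (0,3) (1,0) (1,1) (1,2) (1,3)] -> total=10

Answer: 10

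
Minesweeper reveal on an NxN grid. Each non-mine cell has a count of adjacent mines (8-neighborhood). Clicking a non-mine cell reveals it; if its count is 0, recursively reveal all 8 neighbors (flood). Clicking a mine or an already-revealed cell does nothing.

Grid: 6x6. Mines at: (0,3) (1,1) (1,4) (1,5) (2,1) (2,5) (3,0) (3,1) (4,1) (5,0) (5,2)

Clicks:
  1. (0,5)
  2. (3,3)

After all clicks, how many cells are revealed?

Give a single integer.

Answer: 15

Derivation:
Click 1 (0,5) count=2: revealed 1 new [(0,5)] -> total=1
Click 2 (3,3) count=0: revealed 14 new [(2,2) (2,3) (2,4) (3,2) (3,3) (3,4) (3,5) (4,2) (4,3) (4,4) (4,5) (5,3) (5,4) (5,5)] -> total=15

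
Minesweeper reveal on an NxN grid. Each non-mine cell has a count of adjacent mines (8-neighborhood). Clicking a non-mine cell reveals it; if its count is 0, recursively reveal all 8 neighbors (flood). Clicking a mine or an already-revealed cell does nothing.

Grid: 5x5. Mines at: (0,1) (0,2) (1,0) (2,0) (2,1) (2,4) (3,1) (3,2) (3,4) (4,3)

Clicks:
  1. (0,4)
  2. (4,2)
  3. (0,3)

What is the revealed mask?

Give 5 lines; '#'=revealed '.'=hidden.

Click 1 (0,4) count=0: revealed 4 new [(0,3) (0,4) (1,3) (1,4)] -> total=4
Click 2 (4,2) count=3: revealed 1 new [(4,2)] -> total=5
Click 3 (0,3) count=1: revealed 0 new [(none)] -> total=5

Answer: ...##
...##
.....
.....
..#..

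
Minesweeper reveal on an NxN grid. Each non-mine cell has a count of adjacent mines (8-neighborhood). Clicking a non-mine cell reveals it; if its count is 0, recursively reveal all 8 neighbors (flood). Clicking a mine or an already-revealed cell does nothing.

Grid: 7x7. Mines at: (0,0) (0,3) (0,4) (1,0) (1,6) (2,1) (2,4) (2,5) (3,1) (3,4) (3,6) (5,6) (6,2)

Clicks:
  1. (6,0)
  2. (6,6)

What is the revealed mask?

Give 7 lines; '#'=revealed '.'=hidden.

Click 1 (6,0) count=0: revealed 6 new [(4,0) (4,1) (5,0) (5,1) (6,0) (6,1)] -> total=6
Click 2 (6,6) count=1: revealed 1 new [(6,6)] -> total=7

Answer: .......
.......
.......
.......
##.....
##.....
##....#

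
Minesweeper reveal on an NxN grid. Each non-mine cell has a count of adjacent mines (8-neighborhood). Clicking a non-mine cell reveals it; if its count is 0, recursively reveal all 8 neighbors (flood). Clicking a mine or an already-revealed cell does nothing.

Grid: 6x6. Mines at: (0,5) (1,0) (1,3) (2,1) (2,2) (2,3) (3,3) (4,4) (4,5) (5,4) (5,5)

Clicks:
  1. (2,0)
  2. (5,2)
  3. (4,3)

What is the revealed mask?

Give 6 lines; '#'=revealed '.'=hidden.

Click 1 (2,0) count=2: revealed 1 new [(2,0)] -> total=1
Click 2 (5,2) count=0: revealed 11 new [(3,0) (3,1) (3,2) (4,0) (4,1) (4,2) (4,3) (5,0) (5,1) (5,2) (5,3)] -> total=12
Click 3 (4,3) count=3: revealed 0 new [(none)] -> total=12

Answer: ......
......
#.....
###...
####..
####..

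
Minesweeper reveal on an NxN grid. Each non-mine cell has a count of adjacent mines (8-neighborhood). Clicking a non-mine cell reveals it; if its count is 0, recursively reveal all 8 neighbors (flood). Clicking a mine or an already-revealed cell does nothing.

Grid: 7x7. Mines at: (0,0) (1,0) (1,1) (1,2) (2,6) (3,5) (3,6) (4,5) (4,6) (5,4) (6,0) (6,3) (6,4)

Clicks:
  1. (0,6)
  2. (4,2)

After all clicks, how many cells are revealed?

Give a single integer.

Click 1 (0,6) count=0: revealed 11 new [(0,3) (0,4) (0,5) (0,6) (1,3) (1,4) (1,5) (1,6) (2,3) (2,4) (2,5)] -> total=11
Click 2 (4,2) count=0: revealed 17 new [(2,0) (2,1) (2,2) (3,0) (3,1) (3,2) (3,3) (3,4) (4,0) (4,1) (4,2) (4,3) (4,4) (5,0) (5,1) (5,2) (5,3)] -> total=28

Answer: 28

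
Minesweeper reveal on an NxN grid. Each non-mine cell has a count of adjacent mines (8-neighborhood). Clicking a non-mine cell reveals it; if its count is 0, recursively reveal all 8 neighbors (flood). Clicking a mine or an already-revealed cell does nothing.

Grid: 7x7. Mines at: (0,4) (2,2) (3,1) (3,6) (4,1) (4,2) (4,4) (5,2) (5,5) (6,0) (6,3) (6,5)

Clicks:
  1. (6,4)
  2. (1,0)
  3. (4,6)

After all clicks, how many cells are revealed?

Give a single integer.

Click 1 (6,4) count=3: revealed 1 new [(6,4)] -> total=1
Click 2 (1,0) count=0: revealed 10 new [(0,0) (0,1) (0,2) (0,3) (1,0) (1,1) (1,2) (1,3) (2,0) (2,1)] -> total=11
Click 3 (4,6) count=2: revealed 1 new [(4,6)] -> total=12

Answer: 12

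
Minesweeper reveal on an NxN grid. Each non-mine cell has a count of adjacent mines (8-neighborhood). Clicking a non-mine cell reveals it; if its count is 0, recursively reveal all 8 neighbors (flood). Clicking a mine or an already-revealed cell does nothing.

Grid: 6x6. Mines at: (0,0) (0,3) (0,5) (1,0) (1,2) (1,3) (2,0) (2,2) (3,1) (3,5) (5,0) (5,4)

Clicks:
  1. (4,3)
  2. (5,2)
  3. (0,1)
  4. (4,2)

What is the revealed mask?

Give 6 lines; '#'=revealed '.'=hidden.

Click 1 (4,3) count=1: revealed 1 new [(4,3)] -> total=1
Click 2 (5,2) count=0: revealed 5 new [(4,1) (4,2) (5,1) (5,2) (5,3)] -> total=6
Click 3 (0,1) count=3: revealed 1 new [(0,1)] -> total=7
Click 4 (4,2) count=1: revealed 0 new [(none)] -> total=7

Answer: .#....
......
......
......
.###..
.###..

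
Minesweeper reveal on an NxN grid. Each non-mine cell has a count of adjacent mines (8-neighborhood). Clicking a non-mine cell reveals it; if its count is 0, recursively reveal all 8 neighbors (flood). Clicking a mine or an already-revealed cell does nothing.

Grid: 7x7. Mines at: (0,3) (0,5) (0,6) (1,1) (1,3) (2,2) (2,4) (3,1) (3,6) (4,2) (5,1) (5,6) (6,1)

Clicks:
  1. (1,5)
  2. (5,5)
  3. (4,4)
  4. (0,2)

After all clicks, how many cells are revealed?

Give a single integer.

Click 1 (1,5) count=3: revealed 1 new [(1,5)] -> total=1
Click 2 (5,5) count=1: revealed 1 new [(5,5)] -> total=2
Click 3 (4,4) count=0: revealed 13 new [(3,3) (3,4) (3,5) (4,3) (4,4) (4,5) (5,2) (5,3) (5,4) (6,2) (6,3) (6,4) (6,5)] -> total=15
Click 4 (0,2) count=3: revealed 1 new [(0,2)] -> total=16

Answer: 16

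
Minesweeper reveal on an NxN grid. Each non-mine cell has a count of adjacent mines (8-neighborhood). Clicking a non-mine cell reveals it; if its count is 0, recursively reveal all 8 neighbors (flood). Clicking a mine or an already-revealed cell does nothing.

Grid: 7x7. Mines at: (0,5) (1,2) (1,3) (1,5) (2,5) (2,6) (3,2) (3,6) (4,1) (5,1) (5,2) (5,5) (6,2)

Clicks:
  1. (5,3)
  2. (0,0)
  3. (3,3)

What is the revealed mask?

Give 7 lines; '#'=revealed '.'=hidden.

Answer: ##.....
##.....
##.....
##.#...
.......
...#...
.......

Derivation:
Click 1 (5,3) count=2: revealed 1 new [(5,3)] -> total=1
Click 2 (0,0) count=0: revealed 8 new [(0,0) (0,1) (1,0) (1,1) (2,0) (2,1) (3,0) (3,1)] -> total=9
Click 3 (3,3) count=1: revealed 1 new [(3,3)] -> total=10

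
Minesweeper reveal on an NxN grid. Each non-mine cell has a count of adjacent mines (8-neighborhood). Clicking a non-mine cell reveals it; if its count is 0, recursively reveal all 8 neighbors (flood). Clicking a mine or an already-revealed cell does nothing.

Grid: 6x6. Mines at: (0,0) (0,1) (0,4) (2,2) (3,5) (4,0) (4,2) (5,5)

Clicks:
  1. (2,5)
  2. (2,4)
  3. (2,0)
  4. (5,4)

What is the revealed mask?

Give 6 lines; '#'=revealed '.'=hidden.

Click 1 (2,5) count=1: revealed 1 new [(2,5)] -> total=1
Click 2 (2,4) count=1: revealed 1 new [(2,4)] -> total=2
Click 3 (2,0) count=0: revealed 6 new [(1,0) (1,1) (2,0) (2,1) (3,0) (3,1)] -> total=8
Click 4 (5,4) count=1: revealed 1 new [(5,4)] -> total=9

Answer: ......
##....
##..##
##....
......
....#.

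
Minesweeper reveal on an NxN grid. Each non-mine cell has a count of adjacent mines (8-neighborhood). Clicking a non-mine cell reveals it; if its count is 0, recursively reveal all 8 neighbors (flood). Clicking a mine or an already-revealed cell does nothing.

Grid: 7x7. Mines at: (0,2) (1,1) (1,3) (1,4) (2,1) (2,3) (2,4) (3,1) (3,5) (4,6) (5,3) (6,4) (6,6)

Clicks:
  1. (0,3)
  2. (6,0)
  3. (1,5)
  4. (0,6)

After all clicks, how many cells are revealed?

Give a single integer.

Click 1 (0,3) count=3: revealed 1 new [(0,3)] -> total=1
Click 2 (6,0) count=0: revealed 9 new [(4,0) (4,1) (4,2) (5,0) (5,1) (5,2) (6,0) (6,1) (6,2)] -> total=10
Click 3 (1,5) count=2: revealed 1 new [(1,5)] -> total=11
Click 4 (0,6) count=0: revealed 5 new [(0,5) (0,6) (1,6) (2,5) (2,6)] -> total=16

Answer: 16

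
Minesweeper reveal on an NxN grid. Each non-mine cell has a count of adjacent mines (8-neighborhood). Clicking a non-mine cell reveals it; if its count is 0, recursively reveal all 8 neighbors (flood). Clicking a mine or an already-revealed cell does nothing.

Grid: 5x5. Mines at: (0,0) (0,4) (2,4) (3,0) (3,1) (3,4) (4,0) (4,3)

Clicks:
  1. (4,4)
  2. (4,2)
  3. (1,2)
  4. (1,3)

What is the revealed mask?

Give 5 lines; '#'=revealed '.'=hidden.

Click 1 (4,4) count=2: revealed 1 new [(4,4)] -> total=1
Click 2 (4,2) count=2: revealed 1 new [(4,2)] -> total=2
Click 3 (1,2) count=0: revealed 9 new [(0,1) (0,2) (0,3) (1,1) (1,2) (1,3) (2,1) (2,2) (2,3)] -> total=11
Click 4 (1,3) count=2: revealed 0 new [(none)] -> total=11

Answer: .###.
.###.
.###.
.....
..#.#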